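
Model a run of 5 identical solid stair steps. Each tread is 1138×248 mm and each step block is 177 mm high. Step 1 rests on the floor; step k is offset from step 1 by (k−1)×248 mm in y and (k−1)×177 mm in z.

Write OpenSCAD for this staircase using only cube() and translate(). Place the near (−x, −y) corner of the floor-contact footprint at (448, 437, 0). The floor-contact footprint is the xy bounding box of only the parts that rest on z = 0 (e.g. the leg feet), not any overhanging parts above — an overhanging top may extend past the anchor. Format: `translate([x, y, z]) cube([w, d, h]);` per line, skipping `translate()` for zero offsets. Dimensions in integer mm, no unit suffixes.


translate([448, 437, 0]) cube([1138, 248, 177]);
translate([448, 685, 177]) cube([1138, 248, 177]);
translate([448, 933, 354]) cube([1138, 248, 177]);
translate([448, 1181, 531]) cube([1138, 248, 177]);
translate([448, 1429, 708]) cube([1138, 248, 177]);


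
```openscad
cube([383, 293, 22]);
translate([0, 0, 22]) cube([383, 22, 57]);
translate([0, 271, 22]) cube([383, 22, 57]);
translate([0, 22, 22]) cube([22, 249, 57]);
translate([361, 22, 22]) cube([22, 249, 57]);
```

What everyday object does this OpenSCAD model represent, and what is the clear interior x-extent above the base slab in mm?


An open box. The internal width is 339 mm.

A 383×293 base slab with four walls standing on it — an open box. The base is 383 mm wide and the walls are 22 mm thick, so the internal width is 383 − 2 × 22 = 339 mm.


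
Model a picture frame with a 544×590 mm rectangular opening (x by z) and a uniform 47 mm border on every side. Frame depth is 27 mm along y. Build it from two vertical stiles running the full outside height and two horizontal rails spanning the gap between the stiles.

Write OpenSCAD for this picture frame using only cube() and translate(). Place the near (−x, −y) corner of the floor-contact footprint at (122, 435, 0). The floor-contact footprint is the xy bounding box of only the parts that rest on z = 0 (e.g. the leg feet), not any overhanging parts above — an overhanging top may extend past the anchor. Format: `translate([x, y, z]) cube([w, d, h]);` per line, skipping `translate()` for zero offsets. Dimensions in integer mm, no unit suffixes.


translate([122, 435, 0]) cube([47, 27, 684]);
translate([713, 435, 0]) cube([47, 27, 684]);
translate([169, 435, 0]) cube([544, 27, 47]);
translate([169, 435, 637]) cube([544, 27, 47]);


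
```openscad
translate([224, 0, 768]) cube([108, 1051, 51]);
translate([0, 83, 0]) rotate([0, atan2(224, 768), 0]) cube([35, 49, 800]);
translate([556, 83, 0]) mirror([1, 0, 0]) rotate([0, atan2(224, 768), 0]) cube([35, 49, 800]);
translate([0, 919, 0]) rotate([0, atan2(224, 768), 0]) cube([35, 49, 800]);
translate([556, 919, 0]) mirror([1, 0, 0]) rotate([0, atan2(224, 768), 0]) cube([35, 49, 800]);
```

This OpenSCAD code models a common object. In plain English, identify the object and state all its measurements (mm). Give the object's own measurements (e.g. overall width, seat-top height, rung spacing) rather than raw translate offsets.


A sawhorse. A 108×1051×51 mm beam (x, y, z) sits on two A-frame leg pairs. Each pair is two raked legs of 35×49 mm section (49 mm along y) splaying symmetrically in x. Each leg rises 768 mm vertically over 224 mm of horizontal reach and is 800 mm long along its own axis. Every leg's outer bottom edge rests on the floor and its outer top edge meets a bottom edge of the beam — the left legs (tilting toward +x) meet the beam's −x bottom edge, the right legs (their mirror images, tilting toward −x) meet its +x bottom edge — so the leg tops tuck under the beam, the beam's underside is 768 mm above the floor, and the feet are 556 mm apart outside-to-outside with the beam centred between them. The two leg pairs are set in 83 mm from either end of the beam.


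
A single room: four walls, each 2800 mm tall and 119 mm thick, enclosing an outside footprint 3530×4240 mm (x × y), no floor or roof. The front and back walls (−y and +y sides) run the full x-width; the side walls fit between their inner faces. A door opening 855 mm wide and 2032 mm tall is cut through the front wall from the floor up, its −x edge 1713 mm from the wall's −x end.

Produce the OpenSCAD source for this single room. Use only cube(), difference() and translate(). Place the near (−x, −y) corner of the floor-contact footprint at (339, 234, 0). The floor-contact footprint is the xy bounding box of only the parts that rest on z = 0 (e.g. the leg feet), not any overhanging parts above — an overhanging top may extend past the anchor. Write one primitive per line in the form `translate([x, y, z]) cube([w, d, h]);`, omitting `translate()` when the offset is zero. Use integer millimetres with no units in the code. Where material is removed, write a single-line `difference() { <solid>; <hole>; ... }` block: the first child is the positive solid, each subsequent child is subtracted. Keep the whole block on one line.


difference() { translate([339, 234, 0]) cube([3530, 119, 2800]); translate([2052, 234, 0]) cube([855, 119, 2032]); }
translate([339, 4355, 0]) cube([3530, 119, 2800]);
translate([339, 353, 0]) cube([119, 4002, 2800]);
translate([3750, 353, 0]) cube([119, 4002, 2800]);


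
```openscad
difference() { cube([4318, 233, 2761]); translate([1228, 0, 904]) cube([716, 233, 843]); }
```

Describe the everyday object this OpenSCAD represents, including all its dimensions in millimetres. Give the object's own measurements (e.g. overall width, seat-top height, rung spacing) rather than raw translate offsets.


A wall 4318 mm long (x), 233 mm thick (y), 2761 mm tall, with a rectangular window opening cut through it. The opening is 716 mm wide and 843 mm tall; its sill is at z = 904 mm and its near (−x) edge is 1228 mm from the wall's −x end. The opening passes through the full wall thickness.


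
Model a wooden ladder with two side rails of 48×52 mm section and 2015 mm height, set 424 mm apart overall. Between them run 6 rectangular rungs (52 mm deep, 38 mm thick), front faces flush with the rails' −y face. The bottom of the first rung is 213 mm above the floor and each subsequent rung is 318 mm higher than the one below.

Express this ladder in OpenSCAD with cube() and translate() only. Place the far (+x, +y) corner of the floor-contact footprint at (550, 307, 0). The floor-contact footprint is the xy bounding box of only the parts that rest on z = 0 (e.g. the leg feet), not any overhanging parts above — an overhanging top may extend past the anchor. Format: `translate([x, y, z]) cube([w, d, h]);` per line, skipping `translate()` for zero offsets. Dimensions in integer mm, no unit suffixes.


// rung span = 424 - 2*48 = 328
// rung[k] z = 213 + k*318
translate([126, 255, 0]) cube([48, 52, 2015]);
translate([502, 255, 0]) cube([48, 52, 2015]);
translate([174, 255, 213]) cube([328, 52, 38]);
translate([174, 255, 531]) cube([328, 52, 38]);
translate([174, 255, 849]) cube([328, 52, 38]);
translate([174, 255, 1167]) cube([328, 52, 38]);
translate([174, 255, 1485]) cube([328, 52, 38]);
translate([174, 255, 1803]) cube([328, 52, 38]);


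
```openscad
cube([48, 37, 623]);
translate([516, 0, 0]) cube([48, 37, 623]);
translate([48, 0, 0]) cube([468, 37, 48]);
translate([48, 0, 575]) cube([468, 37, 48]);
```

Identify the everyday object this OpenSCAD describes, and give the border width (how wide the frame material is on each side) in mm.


A picture frame. The border width is 48 mm.

Four thin pieces enclosing a rectangular opening — a picture frame. The two full-height stiles are 623 mm tall; the top rail sits at z = 575 and is 48 mm tall, so the border above the opening is 623 − 575 = 48 mm, matching the stile x-width.


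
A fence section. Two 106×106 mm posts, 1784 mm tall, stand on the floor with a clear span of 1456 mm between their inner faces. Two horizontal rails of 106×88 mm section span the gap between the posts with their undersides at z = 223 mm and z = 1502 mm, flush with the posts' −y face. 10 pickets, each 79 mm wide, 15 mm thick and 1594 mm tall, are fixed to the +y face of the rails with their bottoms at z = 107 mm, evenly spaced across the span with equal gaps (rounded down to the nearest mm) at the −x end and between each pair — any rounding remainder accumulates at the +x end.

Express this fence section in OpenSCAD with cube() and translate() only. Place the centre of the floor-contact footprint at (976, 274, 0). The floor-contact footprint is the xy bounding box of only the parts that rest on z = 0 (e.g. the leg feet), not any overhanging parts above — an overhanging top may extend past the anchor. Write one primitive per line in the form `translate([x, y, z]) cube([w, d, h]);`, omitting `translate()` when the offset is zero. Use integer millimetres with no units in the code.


translate([142, 221, 0]) cube([106, 106, 1784]);
translate([1704, 221, 0]) cube([106, 106, 1784]);
translate([248, 221, 223]) cube([1456, 106, 88]);
translate([248, 221, 1502]) cube([1456, 106, 88]);
translate([308, 327, 107]) cube([79, 15, 1594]);
translate([447, 327, 107]) cube([79, 15, 1594]);
translate([586, 327, 107]) cube([79, 15, 1594]);
translate([725, 327, 107]) cube([79, 15, 1594]);
translate([864, 327, 107]) cube([79, 15, 1594]);
translate([1003, 327, 107]) cube([79, 15, 1594]);
translate([1142, 327, 107]) cube([79, 15, 1594]);
translate([1281, 327, 107]) cube([79, 15, 1594]);
translate([1420, 327, 107]) cube([79, 15, 1594]);
translate([1559, 327, 107]) cube([79, 15, 1594]);


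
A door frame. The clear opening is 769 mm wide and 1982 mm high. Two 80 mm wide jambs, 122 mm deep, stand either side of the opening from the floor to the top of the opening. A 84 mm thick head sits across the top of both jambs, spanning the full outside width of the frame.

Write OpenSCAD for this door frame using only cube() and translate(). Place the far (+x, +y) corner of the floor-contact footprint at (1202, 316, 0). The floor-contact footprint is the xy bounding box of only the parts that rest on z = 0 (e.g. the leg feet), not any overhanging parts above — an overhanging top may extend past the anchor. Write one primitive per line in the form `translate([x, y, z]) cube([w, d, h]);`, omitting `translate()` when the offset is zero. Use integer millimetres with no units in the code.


translate([273, 194, 0]) cube([80, 122, 1982]);
translate([1122, 194, 0]) cube([80, 122, 1982]);
translate([273, 194, 1982]) cube([929, 122, 84]);


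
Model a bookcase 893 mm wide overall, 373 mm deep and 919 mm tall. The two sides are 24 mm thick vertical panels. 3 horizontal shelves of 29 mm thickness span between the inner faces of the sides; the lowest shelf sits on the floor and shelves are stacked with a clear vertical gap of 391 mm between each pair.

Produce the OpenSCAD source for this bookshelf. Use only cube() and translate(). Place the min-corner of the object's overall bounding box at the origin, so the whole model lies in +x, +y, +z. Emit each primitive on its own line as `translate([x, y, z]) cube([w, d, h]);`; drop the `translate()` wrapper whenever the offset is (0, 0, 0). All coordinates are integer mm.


cube([24, 373, 919]);
translate([869, 0, 0]) cube([24, 373, 919]);
translate([24, 0, 0]) cube([845, 373, 29]);
translate([24, 0, 420]) cube([845, 373, 29]);
translate([24, 0, 840]) cube([845, 373, 29]);


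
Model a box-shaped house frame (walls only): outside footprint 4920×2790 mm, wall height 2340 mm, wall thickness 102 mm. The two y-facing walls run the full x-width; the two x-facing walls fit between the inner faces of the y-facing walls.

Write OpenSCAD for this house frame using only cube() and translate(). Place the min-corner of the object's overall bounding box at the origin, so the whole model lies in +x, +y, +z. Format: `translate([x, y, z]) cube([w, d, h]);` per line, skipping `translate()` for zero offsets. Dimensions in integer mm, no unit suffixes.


cube([4920, 102, 2340]);
translate([0, 2688, 0]) cube([4920, 102, 2340]);
translate([0, 102, 0]) cube([102, 2586, 2340]);
translate([4818, 102, 0]) cube([102, 2586, 2340]);


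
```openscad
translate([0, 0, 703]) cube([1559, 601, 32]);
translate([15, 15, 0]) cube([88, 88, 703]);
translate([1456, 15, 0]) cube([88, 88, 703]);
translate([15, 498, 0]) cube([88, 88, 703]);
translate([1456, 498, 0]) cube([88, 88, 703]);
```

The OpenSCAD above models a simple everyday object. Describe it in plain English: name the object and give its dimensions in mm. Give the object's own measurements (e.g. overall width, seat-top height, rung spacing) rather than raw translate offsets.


A rectangular dining table. The top is 1559×601×32 mm with its upper surface at z = 735 mm. It stands on four 88×88 mm square legs, each inset 15 mm from the nearest pair of top edges, running from the floor to the underside of the top.


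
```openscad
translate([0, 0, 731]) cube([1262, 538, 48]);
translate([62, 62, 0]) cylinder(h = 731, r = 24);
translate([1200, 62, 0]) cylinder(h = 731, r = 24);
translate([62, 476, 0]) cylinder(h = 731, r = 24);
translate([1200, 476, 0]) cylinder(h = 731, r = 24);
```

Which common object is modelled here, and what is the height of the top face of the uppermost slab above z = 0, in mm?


A table. The table height is 779 mm.

A 1262×538×48 slab sits at z = 731 on four Ø48 mm round legs — a table. The top surface is at 731 + 48 = 779 mm.


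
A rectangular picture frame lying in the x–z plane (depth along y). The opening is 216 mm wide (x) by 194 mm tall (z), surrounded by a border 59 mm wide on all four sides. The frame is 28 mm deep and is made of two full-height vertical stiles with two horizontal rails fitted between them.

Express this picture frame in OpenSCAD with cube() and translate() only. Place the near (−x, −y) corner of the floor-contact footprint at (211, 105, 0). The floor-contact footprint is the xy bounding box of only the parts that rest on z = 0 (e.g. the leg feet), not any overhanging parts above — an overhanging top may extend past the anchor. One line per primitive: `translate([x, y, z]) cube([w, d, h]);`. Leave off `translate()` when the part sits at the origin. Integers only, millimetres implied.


translate([211, 105, 0]) cube([59, 28, 312]);
translate([486, 105, 0]) cube([59, 28, 312]);
translate([270, 105, 0]) cube([216, 28, 59]);
translate([270, 105, 253]) cube([216, 28, 59]);


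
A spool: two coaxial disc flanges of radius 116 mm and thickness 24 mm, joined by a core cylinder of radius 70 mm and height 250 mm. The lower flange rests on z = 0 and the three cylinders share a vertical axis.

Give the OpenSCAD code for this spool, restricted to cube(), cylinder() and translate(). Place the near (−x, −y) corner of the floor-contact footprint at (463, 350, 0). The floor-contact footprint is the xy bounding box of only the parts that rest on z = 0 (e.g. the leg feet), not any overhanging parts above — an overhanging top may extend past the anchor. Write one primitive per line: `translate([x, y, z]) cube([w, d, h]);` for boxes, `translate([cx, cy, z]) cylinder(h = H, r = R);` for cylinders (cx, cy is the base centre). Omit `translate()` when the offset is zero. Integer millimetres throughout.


translate([579, 466, 0]) cylinder(h = 24, r = 116);
translate([579, 466, 24]) cylinder(h = 250, r = 70);
translate([579, 466, 274]) cylinder(h = 24, r = 116);


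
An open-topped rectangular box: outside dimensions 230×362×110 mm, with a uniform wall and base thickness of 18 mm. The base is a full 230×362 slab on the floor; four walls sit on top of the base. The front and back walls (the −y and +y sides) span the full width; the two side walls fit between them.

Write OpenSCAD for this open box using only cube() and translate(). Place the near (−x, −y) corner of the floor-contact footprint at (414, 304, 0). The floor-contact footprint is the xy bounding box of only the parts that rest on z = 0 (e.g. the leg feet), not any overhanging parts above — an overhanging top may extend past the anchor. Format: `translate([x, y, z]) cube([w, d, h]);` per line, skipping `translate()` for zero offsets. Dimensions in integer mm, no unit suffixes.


translate([414, 304, 0]) cube([230, 362, 18]);
translate([414, 304, 18]) cube([230, 18, 92]);
translate([414, 648, 18]) cube([230, 18, 92]);
translate([414, 322, 18]) cube([18, 326, 92]);
translate([626, 322, 18]) cube([18, 326, 92]);


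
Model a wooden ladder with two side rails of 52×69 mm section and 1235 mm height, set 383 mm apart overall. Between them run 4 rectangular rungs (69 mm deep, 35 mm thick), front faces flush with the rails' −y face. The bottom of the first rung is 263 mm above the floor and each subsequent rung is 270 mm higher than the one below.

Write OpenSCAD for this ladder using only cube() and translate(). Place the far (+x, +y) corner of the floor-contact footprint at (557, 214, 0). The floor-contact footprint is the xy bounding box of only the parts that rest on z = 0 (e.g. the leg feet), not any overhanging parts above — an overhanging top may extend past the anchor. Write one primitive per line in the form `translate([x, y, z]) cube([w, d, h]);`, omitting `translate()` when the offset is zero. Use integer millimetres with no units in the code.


// rung span = 383 - 2*52 = 279
// rung[k] z = 263 + k*270
translate([174, 145, 0]) cube([52, 69, 1235]);
translate([505, 145, 0]) cube([52, 69, 1235]);
translate([226, 145, 263]) cube([279, 69, 35]);
translate([226, 145, 533]) cube([279, 69, 35]);
translate([226, 145, 803]) cube([279, 69, 35]);
translate([226, 145, 1073]) cube([279, 69, 35]);


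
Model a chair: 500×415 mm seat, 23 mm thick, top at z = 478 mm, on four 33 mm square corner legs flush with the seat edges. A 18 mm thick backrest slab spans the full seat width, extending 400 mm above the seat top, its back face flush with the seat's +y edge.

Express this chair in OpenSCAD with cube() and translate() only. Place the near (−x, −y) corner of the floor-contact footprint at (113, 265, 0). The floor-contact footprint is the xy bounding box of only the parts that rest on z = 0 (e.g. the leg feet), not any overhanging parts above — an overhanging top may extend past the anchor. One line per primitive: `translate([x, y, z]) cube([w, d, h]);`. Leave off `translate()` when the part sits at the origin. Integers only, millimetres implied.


// leg_h = 478 - 23 = 455
translate([113, 265, 455]) cube([500, 415, 23]);
translate([113, 265, 0]) cube([33, 33, 455]);
translate([580, 265, 0]) cube([33, 33, 455]);
translate([113, 647, 0]) cube([33, 33, 455]);
translate([580, 647, 0]) cube([33, 33, 455]);
translate([113, 662, 478]) cube([500, 18, 400]);


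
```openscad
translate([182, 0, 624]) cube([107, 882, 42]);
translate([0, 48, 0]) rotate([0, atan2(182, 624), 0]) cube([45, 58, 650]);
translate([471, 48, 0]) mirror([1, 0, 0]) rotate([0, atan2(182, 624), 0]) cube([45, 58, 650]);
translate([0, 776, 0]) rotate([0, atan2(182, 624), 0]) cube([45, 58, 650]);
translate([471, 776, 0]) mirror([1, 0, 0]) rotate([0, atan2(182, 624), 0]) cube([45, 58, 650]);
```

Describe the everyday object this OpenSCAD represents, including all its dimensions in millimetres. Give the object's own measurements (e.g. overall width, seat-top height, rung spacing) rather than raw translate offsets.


A sawhorse. A 107×882×42 mm beam (x, y, z) sits on two A-frame leg pairs. Each pair is two raked legs of 45×58 mm section (58 mm along y) splaying symmetrically in x. Each leg rises 624 mm vertically over 182 mm of horizontal reach and is 650 mm long along its own axis. Every leg's outer bottom edge rests on the floor and its outer top edge meets a bottom edge of the beam — the left legs (tilting toward +x) meet the beam's −x bottom edge, the right legs (their mirror images, tilting toward −x) meet its +x bottom edge — so the leg tops tuck under the beam, the beam's underside is 624 mm above the floor, and the feet are 471 mm apart outside-to-outside with the beam centred between them. The two leg pairs are set in 48 mm from either end of the beam.


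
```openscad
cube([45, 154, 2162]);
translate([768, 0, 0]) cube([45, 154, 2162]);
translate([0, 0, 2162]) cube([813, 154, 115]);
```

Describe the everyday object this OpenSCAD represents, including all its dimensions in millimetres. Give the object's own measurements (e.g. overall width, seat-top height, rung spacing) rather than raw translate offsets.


A door frame. The clear opening is 723 mm wide and 2162 mm high. Two 45 mm wide jambs, 154 mm deep, stand either side of the opening from the floor to the top of the opening. A 115 mm thick head sits across the top of both jambs, spanning the full outside width of the frame.


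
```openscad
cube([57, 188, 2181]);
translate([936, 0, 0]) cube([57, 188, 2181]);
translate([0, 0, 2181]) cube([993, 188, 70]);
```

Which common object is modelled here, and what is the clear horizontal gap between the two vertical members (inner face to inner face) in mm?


A door frame. The clear opening width is 879 mm.

Two 2181 mm tall posts with a header on top — a door frame. The left jamb is 57 mm wide at x = 0; the right jamb starts at x = 936. The clear opening is 936 − 57 = 879 mm.


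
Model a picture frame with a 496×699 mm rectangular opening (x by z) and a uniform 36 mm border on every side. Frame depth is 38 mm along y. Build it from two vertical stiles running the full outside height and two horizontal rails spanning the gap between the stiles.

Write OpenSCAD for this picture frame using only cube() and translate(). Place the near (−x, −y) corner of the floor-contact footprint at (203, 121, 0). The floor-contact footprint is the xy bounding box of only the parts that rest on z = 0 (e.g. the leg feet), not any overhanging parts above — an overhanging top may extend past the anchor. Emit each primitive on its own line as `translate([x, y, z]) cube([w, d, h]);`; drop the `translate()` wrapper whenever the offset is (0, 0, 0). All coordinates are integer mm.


translate([203, 121, 0]) cube([36, 38, 771]);
translate([735, 121, 0]) cube([36, 38, 771]);
translate([239, 121, 0]) cube([496, 38, 36]);
translate([239, 121, 735]) cube([496, 38, 36]);


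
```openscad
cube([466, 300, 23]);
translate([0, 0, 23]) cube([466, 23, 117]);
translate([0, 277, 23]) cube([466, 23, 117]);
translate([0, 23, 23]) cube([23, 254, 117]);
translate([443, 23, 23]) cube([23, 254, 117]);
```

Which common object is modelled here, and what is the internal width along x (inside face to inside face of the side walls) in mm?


An open box. The internal width is 420 mm.

A 466×300 base slab with four walls standing on it — an open box. The base is 466 mm wide and the walls are 23 mm thick, so the internal width is 466 − 2 × 23 = 420 mm.


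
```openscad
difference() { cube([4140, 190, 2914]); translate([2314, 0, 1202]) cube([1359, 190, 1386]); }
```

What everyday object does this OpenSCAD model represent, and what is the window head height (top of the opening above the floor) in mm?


A wall with a window opening. The window head height is 2588 mm.

A wall with a rectangular opening subtracted — a window. Sill at z = 1202, opening 1386 mm tall, so the head is at 1202 + 1386 = 2588 mm.


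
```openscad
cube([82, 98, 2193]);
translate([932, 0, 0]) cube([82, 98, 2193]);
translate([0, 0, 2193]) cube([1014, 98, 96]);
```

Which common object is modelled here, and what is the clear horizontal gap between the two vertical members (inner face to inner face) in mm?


A door frame. The clear opening width is 850 mm.

Two 2193 mm tall posts with a header on top — a door frame. The left jamb is 82 mm wide at x = 0; the right jamb starts at x = 932. The clear opening is 932 − 82 = 850 mm.


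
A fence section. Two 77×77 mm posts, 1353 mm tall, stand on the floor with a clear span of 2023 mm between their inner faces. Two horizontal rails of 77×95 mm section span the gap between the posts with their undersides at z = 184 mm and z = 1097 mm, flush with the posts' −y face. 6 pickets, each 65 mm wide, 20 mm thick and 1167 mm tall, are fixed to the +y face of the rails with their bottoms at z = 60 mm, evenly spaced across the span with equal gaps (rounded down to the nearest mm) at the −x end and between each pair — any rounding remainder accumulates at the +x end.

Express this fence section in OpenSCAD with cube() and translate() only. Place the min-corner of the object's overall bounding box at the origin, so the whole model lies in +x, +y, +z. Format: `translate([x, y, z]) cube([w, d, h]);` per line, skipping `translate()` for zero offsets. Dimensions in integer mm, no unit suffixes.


cube([77, 77, 1353]);
translate([2100, 0, 0]) cube([77, 77, 1353]);
translate([77, 0, 184]) cube([2023, 77, 95]);
translate([77, 0, 1097]) cube([2023, 77, 95]);
translate([310, 77, 60]) cube([65, 20, 1167]);
translate([608, 77, 60]) cube([65, 20, 1167]);
translate([906, 77, 60]) cube([65, 20, 1167]);
translate([1204, 77, 60]) cube([65, 20, 1167]);
translate([1502, 77, 60]) cube([65, 20, 1167]);
translate([1800, 77, 60]) cube([65, 20, 1167]);


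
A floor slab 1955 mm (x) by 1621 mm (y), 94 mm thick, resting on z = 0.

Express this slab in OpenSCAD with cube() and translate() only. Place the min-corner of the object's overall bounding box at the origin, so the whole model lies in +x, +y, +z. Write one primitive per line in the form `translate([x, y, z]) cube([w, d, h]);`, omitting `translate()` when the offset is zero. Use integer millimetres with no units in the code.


cube([1955, 1621, 94]);


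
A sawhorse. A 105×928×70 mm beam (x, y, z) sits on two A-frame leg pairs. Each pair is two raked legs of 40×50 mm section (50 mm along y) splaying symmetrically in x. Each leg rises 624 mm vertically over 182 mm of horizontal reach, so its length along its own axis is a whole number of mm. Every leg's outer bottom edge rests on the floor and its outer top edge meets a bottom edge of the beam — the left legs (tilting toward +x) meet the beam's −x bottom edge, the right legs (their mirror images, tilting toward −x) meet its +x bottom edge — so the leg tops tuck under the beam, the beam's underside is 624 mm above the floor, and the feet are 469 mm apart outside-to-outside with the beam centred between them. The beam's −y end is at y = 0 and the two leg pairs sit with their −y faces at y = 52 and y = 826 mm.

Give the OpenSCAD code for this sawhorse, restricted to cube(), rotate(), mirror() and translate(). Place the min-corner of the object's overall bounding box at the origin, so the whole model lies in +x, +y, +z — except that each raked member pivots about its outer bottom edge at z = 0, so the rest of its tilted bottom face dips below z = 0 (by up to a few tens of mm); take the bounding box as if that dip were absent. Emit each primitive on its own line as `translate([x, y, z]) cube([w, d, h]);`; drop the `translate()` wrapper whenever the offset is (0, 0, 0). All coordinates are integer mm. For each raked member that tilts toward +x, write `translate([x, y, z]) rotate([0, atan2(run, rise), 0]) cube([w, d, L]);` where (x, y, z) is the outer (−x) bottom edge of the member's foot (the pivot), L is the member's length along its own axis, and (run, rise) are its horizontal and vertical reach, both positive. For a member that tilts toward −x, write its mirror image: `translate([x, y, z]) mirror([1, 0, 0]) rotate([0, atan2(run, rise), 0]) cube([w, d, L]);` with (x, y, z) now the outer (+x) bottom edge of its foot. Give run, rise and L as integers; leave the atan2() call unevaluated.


// leg length = √(182² + 624²) = 650
// right-leg outer foot x = 2·182 + 105 = 469
// beam min-corner = (182, 0, 624)
translate([182, 0, 624]) cube([105, 928, 70]);
translate([0, 52, 0]) rotate([0, atan2(182, 624), 0]) cube([40, 50, 650]);
translate([469, 52, 0]) mirror([1, 0, 0]) rotate([0, atan2(182, 624), 0]) cube([40, 50, 650]);
translate([0, 826, 0]) rotate([0, atan2(182, 624), 0]) cube([40, 50, 650]);
translate([469, 826, 0]) mirror([1, 0, 0]) rotate([0, atan2(182, 624), 0]) cube([40, 50, 650]);


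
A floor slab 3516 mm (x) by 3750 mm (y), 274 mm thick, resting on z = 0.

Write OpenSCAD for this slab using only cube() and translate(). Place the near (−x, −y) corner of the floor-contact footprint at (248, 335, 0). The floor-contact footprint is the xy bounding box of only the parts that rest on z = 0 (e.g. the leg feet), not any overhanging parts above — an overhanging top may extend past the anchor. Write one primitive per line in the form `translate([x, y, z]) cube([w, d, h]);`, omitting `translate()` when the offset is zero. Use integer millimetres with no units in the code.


translate([248, 335, 0]) cube([3516, 3750, 274]);


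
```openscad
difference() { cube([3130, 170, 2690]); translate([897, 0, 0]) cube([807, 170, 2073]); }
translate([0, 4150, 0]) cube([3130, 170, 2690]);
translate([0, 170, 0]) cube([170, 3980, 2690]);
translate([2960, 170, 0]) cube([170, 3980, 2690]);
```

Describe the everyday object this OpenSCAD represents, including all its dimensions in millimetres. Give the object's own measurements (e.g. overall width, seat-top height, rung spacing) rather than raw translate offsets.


A single room: four walls, each 2690 mm tall and 170 mm thick, enclosing an outside footprint 3130×4320 mm (x × y), no floor or roof. The front and back walls (−y and +y sides) run the full x-width; the side walls fit between their inner faces. A door opening 807 mm wide and 2073 mm tall is cut through the front wall from the floor up, its −x edge 897 mm from the wall's −x end.


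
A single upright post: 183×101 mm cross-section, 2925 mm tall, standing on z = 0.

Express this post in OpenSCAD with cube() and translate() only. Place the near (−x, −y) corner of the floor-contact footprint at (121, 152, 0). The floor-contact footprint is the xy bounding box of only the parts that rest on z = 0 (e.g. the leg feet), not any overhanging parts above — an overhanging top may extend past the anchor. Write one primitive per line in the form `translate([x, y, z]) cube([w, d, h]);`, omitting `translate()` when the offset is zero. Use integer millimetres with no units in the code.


translate([121, 152, 0]) cube([183, 101, 2925]);


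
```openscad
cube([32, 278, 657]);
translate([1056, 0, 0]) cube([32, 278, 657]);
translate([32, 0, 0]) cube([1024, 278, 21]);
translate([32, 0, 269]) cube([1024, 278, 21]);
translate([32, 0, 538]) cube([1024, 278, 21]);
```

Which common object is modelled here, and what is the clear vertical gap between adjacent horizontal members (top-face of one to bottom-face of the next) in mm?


A bookshelf. The clear shelf gap is 248 mm.

Two tall side panels with 3 horizontal boards between them — a bookshelf. The first two shelf undersides are at z = 0 and z = 269; with shelf thickness 21, the clear gap is 269 − 0 − 21 = 248 mm.


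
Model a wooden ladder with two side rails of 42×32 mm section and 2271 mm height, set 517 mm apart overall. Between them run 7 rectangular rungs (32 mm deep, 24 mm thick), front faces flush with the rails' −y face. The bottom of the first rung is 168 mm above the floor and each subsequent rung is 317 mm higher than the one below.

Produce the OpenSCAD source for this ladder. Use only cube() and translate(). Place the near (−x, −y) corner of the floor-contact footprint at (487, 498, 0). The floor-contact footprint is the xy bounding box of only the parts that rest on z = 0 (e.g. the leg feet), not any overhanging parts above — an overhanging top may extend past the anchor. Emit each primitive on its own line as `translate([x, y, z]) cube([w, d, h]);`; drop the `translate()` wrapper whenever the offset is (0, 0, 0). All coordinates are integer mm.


// rung span = 517 - 2*42 = 433
// rung[k] z = 168 + k*317
translate([487, 498, 0]) cube([42, 32, 2271]);
translate([962, 498, 0]) cube([42, 32, 2271]);
translate([529, 498, 168]) cube([433, 32, 24]);
translate([529, 498, 485]) cube([433, 32, 24]);
translate([529, 498, 802]) cube([433, 32, 24]);
translate([529, 498, 1119]) cube([433, 32, 24]);
translate([529, 498, 1436]) cube([433, 32, 24]);
translate([529, 498, 1753]) cube([433, 32, 24]);
translate([529, 498, 2070]) cube([433, 32, 24]);


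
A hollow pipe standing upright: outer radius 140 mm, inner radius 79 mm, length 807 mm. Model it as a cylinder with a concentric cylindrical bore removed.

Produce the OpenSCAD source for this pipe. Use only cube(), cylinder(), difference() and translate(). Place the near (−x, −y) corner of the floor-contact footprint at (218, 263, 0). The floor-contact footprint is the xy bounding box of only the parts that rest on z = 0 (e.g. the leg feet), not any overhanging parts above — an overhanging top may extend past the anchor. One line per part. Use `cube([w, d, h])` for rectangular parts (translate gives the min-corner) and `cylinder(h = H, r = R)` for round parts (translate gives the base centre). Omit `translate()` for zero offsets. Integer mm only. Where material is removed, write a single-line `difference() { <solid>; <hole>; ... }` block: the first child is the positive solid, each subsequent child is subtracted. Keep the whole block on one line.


difference() { translate([358, 403, 0]) cylinder(h = 807, r = 140); translate([358, 403, 0]) cylinder(h = 807, r = 79); }


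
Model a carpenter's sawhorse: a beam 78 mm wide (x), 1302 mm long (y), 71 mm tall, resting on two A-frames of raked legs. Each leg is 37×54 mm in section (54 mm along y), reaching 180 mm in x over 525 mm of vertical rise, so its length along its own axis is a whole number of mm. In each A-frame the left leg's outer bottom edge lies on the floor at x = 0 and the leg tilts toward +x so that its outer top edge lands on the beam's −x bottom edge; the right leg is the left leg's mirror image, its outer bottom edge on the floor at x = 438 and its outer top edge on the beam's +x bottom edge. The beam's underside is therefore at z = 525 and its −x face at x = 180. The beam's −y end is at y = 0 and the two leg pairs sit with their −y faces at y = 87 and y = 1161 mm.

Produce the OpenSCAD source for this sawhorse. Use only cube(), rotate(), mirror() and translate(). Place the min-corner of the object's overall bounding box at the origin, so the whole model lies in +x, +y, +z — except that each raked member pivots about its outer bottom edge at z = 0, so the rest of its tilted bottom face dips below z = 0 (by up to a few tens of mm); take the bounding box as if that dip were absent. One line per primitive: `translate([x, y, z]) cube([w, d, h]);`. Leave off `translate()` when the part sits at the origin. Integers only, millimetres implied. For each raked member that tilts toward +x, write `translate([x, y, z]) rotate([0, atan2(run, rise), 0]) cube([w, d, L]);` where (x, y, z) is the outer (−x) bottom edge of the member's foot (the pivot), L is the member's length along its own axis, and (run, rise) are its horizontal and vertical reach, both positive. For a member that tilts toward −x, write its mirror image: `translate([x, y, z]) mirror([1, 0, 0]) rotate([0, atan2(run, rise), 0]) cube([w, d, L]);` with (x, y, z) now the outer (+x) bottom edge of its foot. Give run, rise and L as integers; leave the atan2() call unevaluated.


translate([180, 0, 525]) cube([78, 1302, 71]);
translate([0, 87, 0]) rotate([0, atan2(180, 525), 0]) cube([37, 54, 555]);
translate([438, 87, 0]) mirror([1, 0, 0]) rotate([0, atan2(180, 525), 0]) cube([37, 54, 555]);
translate([0, 1161, 0]) rotate([0, atan2(180, 525), 0]) cube([37, 54, 555]);
translate([438, 1161, 0]) mirror([1, 0, 0]) rotate([0, atan2(180, 525), 0]) cube([37, 54, 555]);


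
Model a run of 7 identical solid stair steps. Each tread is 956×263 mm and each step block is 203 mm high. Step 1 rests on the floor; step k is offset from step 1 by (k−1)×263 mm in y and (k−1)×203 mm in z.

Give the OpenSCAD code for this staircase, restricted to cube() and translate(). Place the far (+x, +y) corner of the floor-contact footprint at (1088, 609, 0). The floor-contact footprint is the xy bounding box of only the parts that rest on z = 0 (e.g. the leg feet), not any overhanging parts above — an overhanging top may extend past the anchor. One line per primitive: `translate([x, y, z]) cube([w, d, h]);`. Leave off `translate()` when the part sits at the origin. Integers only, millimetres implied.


translate([132, 346, 0]) cube([956, 263, 203]);
translate([132, 609, 203]) cube([956, 263, 203]);
translate([132, 872, 406]) cube([956, 263, 203]);
translate([132, 1135, 609]) cube([956, 263, 203]);
translate([132, 1398, 812]) cube([956, 263, 203]);
translate([132, 1661, 1015]) cube([956, 263, 203]);
translate([132, 1924, 1218]) cube([956, 263, 203]);


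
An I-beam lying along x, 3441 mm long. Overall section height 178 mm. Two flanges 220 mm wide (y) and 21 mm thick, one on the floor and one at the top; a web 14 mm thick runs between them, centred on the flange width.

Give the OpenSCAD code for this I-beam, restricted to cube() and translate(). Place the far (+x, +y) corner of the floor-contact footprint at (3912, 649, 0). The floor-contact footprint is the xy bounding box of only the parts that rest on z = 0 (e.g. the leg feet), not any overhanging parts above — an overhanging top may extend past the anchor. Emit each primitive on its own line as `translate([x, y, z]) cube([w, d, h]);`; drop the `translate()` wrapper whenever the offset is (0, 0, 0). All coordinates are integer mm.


translate([471, 429, 0]) cube([3441, 220, 21]);
translate([471, 532, 21]) cube([3441, 14, 136]);
translate([471, 429, 157]) cube([3441, 220, 21]);


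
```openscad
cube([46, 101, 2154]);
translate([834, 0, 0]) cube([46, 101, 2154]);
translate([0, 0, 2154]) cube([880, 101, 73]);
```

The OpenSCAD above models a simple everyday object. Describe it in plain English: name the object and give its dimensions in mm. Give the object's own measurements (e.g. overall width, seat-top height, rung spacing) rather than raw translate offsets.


A door frame. The clear opening is 788 mm wide and 2154 mm high. Two 46 mm wide jambs, 101 mm deep, stand either side of the opening from the floor to the top of the opening. A 73 mm thick head sits across the top of both jambs, spanning the full outside width of the frame.


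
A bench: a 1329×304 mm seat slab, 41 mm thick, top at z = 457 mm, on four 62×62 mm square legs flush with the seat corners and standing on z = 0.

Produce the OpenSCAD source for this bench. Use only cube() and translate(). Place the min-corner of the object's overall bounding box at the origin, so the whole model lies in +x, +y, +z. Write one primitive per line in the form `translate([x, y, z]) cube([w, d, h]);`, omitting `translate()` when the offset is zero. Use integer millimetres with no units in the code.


translate([0, 0, 416]) cube([1329, 304, 41]);
cube([62, 62, 416]);
translate([0, 242, 0]) cube([62, 62, 416]);
translate([1267, 0, 0]) cube([62, 62, 416]);
translate([1267, 242, 0]) cube([62, 62, 416]);


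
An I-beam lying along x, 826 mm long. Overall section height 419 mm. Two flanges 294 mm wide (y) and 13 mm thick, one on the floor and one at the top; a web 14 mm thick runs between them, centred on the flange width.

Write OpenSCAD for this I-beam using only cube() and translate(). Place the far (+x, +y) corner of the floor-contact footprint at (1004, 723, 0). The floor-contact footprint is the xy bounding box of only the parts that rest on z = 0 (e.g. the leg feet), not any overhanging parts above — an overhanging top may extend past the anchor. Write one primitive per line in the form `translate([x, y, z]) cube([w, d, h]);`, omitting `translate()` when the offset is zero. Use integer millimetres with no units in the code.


translate([178, 429, 0]) cube([826, 294, 13]);
translate([178, 569, 13]) cube([826, 14, 393]);
translate([178, 429, 406]) cube([826, 294, 13]);


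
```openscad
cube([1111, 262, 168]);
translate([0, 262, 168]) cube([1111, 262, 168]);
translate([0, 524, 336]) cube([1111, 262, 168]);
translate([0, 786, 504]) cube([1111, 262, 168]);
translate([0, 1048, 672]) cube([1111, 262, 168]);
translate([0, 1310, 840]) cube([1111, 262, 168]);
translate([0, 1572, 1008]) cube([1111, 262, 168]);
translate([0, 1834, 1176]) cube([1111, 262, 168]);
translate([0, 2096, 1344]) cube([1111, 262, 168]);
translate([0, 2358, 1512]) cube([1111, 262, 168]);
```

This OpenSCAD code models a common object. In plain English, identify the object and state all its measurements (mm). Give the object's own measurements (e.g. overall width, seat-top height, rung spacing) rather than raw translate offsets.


A straight staircase of 10 solid steps. Each step is 1111 mm wide (x), 262 mm deep (y, the going) and 168 mm tall (the rise). The first step rests on the floor; each subsequent step sits one going further in +y and one rise higher in +z, directly behind and above the previous step with no overlap.
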